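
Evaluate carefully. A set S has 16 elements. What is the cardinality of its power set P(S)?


The power set of a set with n elements has 2^n elements.
|P(S)| = 2^16 = 65536

65536


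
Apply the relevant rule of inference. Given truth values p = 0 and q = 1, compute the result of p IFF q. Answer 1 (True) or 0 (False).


p = 0, q = 1
Operation: p IFF q
Evaluate: 0 IFF 1 = 0

0


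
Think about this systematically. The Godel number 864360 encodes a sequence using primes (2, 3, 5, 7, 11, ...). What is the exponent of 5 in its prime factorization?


Factorize 864360 by dividing by 5 repeatedly.
Division steps: 5 divides 864360 exactly 1 time(s).
Exponent of 5 = 1

1


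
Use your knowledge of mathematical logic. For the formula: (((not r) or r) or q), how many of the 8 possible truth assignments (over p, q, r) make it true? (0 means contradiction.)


Check all 8 assignments:
p=0, q=0, r=0: 1
p=0, q=0, r=1: 1
p=0, q=1, r=0: 1
p=0, q=1, r=1: 1
p=1, q=0, r=0: 1
p=1, q=0, r=1: 1
p=1, q=1, r=0: 1
p=1, q=1, r=1: 1
Count of True = 8

8


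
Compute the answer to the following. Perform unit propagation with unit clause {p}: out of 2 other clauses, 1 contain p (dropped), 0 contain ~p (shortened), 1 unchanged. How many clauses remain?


Satisfied (removed): 1
Shortened (remain): 0
Unchanged (remain): 1
Remaining = 0 + 1 = 1

1


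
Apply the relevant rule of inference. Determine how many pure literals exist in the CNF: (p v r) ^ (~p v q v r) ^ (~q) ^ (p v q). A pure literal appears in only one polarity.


Check each variable for pure literal status:
p: mixed (not pure)
q: mixed (not pure)
r: pure positive
Pure literal count = 1

1


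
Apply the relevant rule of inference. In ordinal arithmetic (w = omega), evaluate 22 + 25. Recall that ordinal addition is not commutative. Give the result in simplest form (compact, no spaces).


Compute 22 + 25.
Ordinal + is associative but NOT commutative; for finite n>0, n + w = w but w + n stays w+n.
Both operands finite; ordinal + agrees with natural +: 22 + 25 = 47.
Result = 47

47


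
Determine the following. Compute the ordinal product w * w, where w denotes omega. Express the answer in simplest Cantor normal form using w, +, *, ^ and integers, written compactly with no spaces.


Compute w * w.
Ordinal * is associative and left-distributive over +, but NOT commutative; for finite n>1, n*w = w but w*n stays w*n.
w * w = w^2 by definition.
Result = w^2

w^2


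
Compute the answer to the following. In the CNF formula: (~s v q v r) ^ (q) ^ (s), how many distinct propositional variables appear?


Identify each variable that appears in the formula.
Variables found: q, r, s
Count = 3

3


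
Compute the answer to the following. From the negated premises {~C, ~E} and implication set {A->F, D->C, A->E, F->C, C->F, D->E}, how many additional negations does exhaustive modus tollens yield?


Initial negated facts: {~C, ~E}
Apply modus tollens to closure:
  ~C and D->C  =>  ~D
  ~E and A->E  =>  ~A
  ~C and F->C  =>  ~F
Final negated: {~A, ~C, ~D, ~E, ~F}
New negations: {~A, ~D, ~F}
Count = 3

3


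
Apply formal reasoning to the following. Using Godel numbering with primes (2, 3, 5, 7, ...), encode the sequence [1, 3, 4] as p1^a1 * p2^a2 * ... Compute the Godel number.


Encode each element as an exponent of the corresponding prime:
  2^1 = 2
  3^3 = 27
  5^4 = 625
Product = 2 * 27 * 625 = 33750

33750


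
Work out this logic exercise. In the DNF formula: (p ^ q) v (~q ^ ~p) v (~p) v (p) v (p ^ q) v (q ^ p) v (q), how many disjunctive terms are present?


A DNF formula is a disjunction of terms (conjunctions).
Terms are separated by v.
Counting the disjuncts: 7 terms.

7


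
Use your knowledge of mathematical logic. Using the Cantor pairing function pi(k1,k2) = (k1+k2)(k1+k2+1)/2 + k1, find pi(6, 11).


k1 + k2 = 17
(k1+k2)(k1+k2+1)/2 = 17 * 18 / 2 = 153
pi = 153 + 6 = 159

159


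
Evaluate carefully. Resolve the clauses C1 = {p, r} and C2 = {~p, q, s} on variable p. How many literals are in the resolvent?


Remove p from C1 and ~p from C2.
C1 remainder: {r}
C2 remainder: {q, s}
Union (resolvent): {q, r, s}
Resolvent has 3 literal(s).

3


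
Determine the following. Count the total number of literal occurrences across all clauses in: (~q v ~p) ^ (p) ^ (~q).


Counting literals in each clause:
Clause 1: 2 literal(s)
Clause 2: 1 literal(s)
Clause 3: 1 literal(s)
Total = 4

4


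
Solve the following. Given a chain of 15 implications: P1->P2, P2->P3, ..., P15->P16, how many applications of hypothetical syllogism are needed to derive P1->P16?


With 15 implications in a chain connecting 16 propositions:
P1->P2, P2->P3, ..., P15->P16
Steps needed = (number of implications) - 1 = 15 - 1 = 14

14


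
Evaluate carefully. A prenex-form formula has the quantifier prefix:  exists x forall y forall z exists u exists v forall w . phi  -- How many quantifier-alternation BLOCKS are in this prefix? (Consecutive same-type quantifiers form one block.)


Quantifier-type sequence: E A A E E A  (A=forall, E=exists)
Group into maximal same-type runs:
  Ex1 | Ax2 | Ex2 | Ax1
Number of blocks = 4

4


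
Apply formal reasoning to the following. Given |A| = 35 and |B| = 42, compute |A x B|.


The Cartesian product A x B contains all ordered pairs (a, b).
|A x B| = |A| * |B| = 35 * 42 = 1470

1470


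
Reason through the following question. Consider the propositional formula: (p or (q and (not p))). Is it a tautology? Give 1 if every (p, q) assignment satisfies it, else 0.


Check all 4 assignments:
p=0, q=0: 0
p=0, q=1: 1
p=1, q=0: 1
p=1, q=1: 1
Satisfying count = 3/4.
Tautology iff count = 4: no.

0


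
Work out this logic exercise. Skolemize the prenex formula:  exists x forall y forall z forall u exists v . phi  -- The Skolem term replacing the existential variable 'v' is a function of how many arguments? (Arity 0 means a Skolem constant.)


Quantifier prefix: exists x forall y forall z forall u exists v
'v' is existentially quantified at position 5.
Universal variables preceding it: y, z, u
Skolem function arity = 3

3


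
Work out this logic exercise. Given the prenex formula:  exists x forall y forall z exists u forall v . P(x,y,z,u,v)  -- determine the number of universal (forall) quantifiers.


Quantifier prefix: exists x forall y forall z exists u forall v
Mark each quantifier type:
  E U U E U
Universal count = 3, Existential count = 2
Asked for universal (forall) quantifiers: 3

3


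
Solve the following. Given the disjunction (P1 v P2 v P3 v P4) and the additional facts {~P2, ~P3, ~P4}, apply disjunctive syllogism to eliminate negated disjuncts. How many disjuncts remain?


Original disjuncts (4): P1, P2, P3, P4
Negated (eliminate): ~P2, ~P3, ~P4
Remaining disjuncts: P1
Count = 4 - 3 = 1

1


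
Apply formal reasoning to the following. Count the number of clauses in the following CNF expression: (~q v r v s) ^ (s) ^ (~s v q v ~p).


A CNF formula is a conjunction of clauses.
Clauses are separated by ^.
Counting the conjuncts: 3 clauses.

3


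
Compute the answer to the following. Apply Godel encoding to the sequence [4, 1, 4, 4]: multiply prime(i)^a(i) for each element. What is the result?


Encode each element as an exponent of the corresponding prime:
  2^4 = 16
  3^1 = 3
  5^4 = 625
  7^4 = 2401
Product = 16 * 3 * 625 * 2401 = 72030000

72030000


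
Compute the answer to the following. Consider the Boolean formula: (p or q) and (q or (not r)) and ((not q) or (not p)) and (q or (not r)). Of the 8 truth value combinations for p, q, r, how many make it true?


Evaluate all 8 assignments for p, q, r:
p=0, q=0, r=0: 0
p=0, q=0, r=1: 0
p=0, q=1, r=0: 1
p=0, q=1, r=1: 1
p=1, q=0, r=0: 1
p=1, q=0, r=1: 0
p=1, q=1, r=0: 0
p=1, q=1, r=1: 0
Satisfying count = 3

3


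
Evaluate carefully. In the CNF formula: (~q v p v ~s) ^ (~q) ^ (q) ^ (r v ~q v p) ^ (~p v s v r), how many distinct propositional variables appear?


Identify each variable that appears in the formula.
Variables found: p, q, r, s
Count = 4

4


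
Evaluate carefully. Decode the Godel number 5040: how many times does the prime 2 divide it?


Factorize 5040 by dividing by 2 repeatedly.
Division steps: 2 divides 5040 exactly 4 time(s).
Exponent of 2 = 4

4


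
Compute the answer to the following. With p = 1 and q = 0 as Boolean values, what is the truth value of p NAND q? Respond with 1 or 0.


p = 1, q = 0
Operation: p NAND q
Evaluate: 1 NAND 0 = 1

1


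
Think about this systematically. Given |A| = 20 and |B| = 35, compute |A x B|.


The Cartesian product A x B contains all ordered pairs (a, b).
|A x B| = |A| * |B| = 20 * 35 = 700

700


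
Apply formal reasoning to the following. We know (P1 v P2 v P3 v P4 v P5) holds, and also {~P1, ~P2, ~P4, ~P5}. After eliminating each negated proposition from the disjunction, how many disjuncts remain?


Original disjuncts (5): P1, P2, P3, P4, P5
Negated (eliminate): ~P1, ~P2, ~P4, ~P5
Remaining disjuncts: P3
Count = 5 - 4 = 1

1


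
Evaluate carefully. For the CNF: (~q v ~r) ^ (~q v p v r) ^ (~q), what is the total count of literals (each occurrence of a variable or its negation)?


Counting literals in each clause:
Clause 1: 2 literal(s)
Clause 2: 3 literal(s)
Clause 3: 1 literal(s)
Total = 6

6


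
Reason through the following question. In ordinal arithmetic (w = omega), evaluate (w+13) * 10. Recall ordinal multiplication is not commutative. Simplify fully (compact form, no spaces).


Compute (w+13) * 10.
Ordinal * is associative and left-distributive over +, but NOT commutative; for finite n>1, n*w = w but w*n stays w*n.
(w+13) * 10 = (w+13) repeated 10 times. Each intermediate +13 is absorbed by the following w; only the last survives: w*10+13.
Result = w*10+13

w*10+13


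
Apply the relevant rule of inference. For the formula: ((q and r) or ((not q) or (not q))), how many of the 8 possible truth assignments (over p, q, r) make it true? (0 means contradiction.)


Check all 8 assignments:
p=0, q=0, r=0: 1
p=0, q=0, r=1: 1
p=0, q=1, r=0: 0
p=0, q=1, r=1: 1
p=1, q=0, r=0: 1
p=1, q=0, r=1: 1
p=1, q=1, r=0: 0
p=1, q=1, r=1: 1
Count of True = 6

6


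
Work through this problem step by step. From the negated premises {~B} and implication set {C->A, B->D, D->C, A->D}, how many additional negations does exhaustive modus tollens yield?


Initial negated facts: {~B}
Apply modus tollens to closure:
  (no implication fires)
Final negated: {~B}
New negations: {(none)}
Count = 0

0


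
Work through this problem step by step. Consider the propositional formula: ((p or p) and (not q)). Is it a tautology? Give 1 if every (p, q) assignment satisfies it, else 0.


Check all 4 assignments:
p=0, q=0: 0
p=0, q=1: 0
p=1, q=0: 1
p=1, q=1: 0
Satisfying count = 1/4.
Tautology iff count = 4: no.

0


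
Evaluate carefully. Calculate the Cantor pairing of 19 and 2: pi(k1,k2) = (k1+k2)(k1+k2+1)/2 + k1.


k1 + k2 = 21
(k1+k2)(k1+k2+1)/2 = 21 * 22 / 2 = 231
pi = 231 + 19 = 250

250


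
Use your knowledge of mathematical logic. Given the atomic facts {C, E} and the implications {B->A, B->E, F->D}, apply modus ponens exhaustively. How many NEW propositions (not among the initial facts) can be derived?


Initial facts: {C, E}
Apply modus ponens to closure:
  (no implication fires)
Final known: {C, E}
New propositions: {(none)}
Count = 0

0


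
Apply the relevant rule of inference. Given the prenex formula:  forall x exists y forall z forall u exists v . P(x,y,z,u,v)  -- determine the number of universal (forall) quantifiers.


Quantifier prefix: forall x exists y forall z forall u exists v
Mark each quantifier type:
  U E U U E
Universal count = 3, Existential count = 2
Asked for universal (forall) quantifiers: 3

3


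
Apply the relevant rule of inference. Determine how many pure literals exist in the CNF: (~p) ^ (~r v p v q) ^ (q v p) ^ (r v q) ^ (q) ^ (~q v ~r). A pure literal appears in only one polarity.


Check each variable for pure literal status:
p: mixed (not pure)
q: mixed (not pure)
r: mixed (not pure)
Pure literal count = 0

0


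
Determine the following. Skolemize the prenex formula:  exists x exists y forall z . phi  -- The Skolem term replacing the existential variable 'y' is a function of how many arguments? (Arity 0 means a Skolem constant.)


Quantifier prefix: exists x exists y forall z
'y' is existentially quantified at position 2.
No universal quantifiers precede it.
Skolem function arity = 0 (a Skolem constant)

0


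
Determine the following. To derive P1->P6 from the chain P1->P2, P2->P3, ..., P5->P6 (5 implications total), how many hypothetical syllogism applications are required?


With 5 implications in a chain connecting 6 propositions:
P1->P2, P2->P3, ..., P5->P6
Steps needed = (number of implications) - 1 = 5 - 1 = 4

4


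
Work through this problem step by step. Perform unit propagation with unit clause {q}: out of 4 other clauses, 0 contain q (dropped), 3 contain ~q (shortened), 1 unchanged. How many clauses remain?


Satisfied (removed): 0
Shortened (remain): 3
Unchanged (remain): 1
Remaining = 3 + 1 = 4

4


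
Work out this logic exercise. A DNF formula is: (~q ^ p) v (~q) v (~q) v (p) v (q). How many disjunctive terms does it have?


A DNF formula is a disjunction of terms (conjunctions).
Terms are separated by v.
Counting the disjuncts: 5 terms.

5


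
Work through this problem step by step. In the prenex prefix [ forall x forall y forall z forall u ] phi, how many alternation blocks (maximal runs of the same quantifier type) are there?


Quantifier-type sequence: A A A A  (A=forall, E=exists)
Group into maximal same-type runs:
  Ax4
Number of blocks = 1

1


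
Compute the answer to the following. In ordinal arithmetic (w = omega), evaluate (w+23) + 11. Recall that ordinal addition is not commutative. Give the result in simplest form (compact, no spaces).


Compute (w+23) + 11.
Ordinal + is associative but NOT commutative; for finite n>0, n + w = w but w + n stays w+n.
By associativity: (w+23) + 11 = w + (23+11) = w+34.
Result = w+34

w+34


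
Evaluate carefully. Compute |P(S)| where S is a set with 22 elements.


The power set of a set with n elements has 2^n elements.
|P(S)| = 2^22 = 4194304

4194304


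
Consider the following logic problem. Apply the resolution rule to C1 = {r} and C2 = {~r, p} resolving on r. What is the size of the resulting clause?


Remove r from C1 and ~r from C2.
C1 remainder: {}
C2 remainder: {p}
Union (resolvent): {p}
Resolvent has 1 literal(s).

1


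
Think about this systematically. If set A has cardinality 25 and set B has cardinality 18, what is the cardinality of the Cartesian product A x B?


The Cartesian product A x B contains all ordered pairs (a, b).
|A x B| = |A| * |B| = 25 * 18 = 450

450


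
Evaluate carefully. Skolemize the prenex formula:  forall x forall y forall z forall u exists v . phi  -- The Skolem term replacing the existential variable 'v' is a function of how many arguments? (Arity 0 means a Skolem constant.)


Quantifier prefix: forall x forall y forall z forall u exists v
'v' is existentially quantified at position 5.
Universal variables preceding it: x, y, z, u
Skolem function arity = 4

4


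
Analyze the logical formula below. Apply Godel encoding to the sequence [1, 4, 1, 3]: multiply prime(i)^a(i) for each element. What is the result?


Encode each element as an exponent of the corresponding prime:
  2^1 = 2
  3^4 = 81
  5^1 = 5
  7^3 = 343
Product = 2 * 81 * 5 * 343 = 277830

277830


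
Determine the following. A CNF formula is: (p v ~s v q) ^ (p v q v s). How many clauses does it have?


A CNF formula is a conjunction of clauses.
Clauses are separated by ^.
Counting the conjuncts: 2 clauses.

2


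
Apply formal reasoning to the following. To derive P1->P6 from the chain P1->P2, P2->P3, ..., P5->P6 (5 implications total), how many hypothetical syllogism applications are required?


With 5 implications in a chain connecting 6 propositions:
P1->P2, P2->P3, ..., P5->P6
Steps needed = (number of implications) - 1 = 5 - 1 = 4

4


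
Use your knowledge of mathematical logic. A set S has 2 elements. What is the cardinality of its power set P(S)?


The power set of a set with n elements has 2^n elements.
|P(S)| = 2^2 = 4

4


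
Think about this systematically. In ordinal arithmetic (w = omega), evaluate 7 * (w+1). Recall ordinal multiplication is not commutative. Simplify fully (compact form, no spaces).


Compute 7 * (w+1).
Ordinal * is associative and left-distributive over +, but NOT commutative; for finite n>1, n*w = w but w*n stays w*n.
By left-distributivity: 7 * (w+1) = 7*w + 7*1 = w + 7 = w+7.
Result = w+7

w+7


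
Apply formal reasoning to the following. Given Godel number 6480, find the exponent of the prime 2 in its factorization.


Factorize 6480 by dividing by 2 repeatedly.
Division steps: 2 divides 6480 exactly 4 time(s).
Exponent of 2 = 4

4


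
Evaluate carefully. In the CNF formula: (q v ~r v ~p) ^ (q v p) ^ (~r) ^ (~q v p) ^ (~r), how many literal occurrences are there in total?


Counting literals in each clause:
Clause 1: 3 literal(s)
Clause 2: 2 literal(s)
Clause 3: 1 literal(s)
Clause 4: 2 literal(s)
Clause 5: 1 literal(s)
Total = 9

9


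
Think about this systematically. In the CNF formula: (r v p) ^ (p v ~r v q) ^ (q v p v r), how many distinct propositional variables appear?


Identify each variable that appears in the formula.
Variables found: p, q, r
Count = 3

3


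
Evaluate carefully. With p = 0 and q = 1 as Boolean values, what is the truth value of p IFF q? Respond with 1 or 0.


p = 0, q = 1
Operation: p IFF q
Evaluate: 0 IFF 1 = 0

0


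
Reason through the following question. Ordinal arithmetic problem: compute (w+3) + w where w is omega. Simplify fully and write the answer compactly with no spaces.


Compute (w+3) + w.
Ordinal + is associative but NOT commutative; for finite n>0, n + w = w but w + n stays w+n.
(w+3) + w = w + (3+w) = w + w = w*2 (the finite tail 3 is absorbed by the right w).
Result = w*2

w*2


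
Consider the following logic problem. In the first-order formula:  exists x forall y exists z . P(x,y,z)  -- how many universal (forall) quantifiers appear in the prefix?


Quantifier prefix: exists x forall y exists z
Mark each quantifier type:
  E U E
Universal count = 1, Existential count = 2
Asked for universal (forall) quantifiers: 1

1


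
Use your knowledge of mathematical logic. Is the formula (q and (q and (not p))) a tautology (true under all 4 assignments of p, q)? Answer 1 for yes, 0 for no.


Check all 4 assignments:
p=0, q=0: 0
p=0, q=1: 1
p=1, q=0: 0
p=1, q=1: 0
Satisfying count = 1/4.
Tautology iff count = 4: no.

0


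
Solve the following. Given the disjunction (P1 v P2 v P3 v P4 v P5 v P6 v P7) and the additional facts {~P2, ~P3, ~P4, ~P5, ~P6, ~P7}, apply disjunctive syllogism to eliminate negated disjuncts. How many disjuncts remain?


Original disjuncts (7): P1, P2, P3, P4, P5, P6, P7
Negated (eliminate): ~P2, ~P3, ~P4, ~P5, ~P6, ~P7
Remaining disjuncts: P1
Count = 7 - 6 = 1

1


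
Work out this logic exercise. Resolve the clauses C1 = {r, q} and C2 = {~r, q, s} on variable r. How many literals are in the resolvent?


Remove r from C1 and ~r from C2.
C1 remainder: {q}
C2 remainder: {q, s}
Union (resolvent): {q, s}
Resolvent has 2 literal(s).

2


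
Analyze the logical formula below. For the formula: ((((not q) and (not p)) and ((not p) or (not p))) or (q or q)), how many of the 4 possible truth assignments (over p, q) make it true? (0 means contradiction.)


Check all 4 assignments:
p=0, q=0: 1
p=0, q=1: 1
p=1, q=0: 0
p=1, q=1: 1
Count of True = 3

3


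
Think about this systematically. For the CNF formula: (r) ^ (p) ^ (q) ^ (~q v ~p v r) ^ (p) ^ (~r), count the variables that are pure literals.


Check each variable for pure literal status:
p: mixed (not pure)
q: mixed (not pure)
r: mixed (not pure)
Pure literal count = 0

0


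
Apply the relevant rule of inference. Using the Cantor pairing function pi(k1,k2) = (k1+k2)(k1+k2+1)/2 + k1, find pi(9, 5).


k1 + k2 = 14
(k1+k2)(k1+k2+1)/2 = 14 * 15 / 2 = 105
pi = 105 + 9 = 114

114


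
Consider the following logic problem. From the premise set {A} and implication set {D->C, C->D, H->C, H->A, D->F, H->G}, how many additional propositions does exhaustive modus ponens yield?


Initial facts: {A}
Apply modus ponens to closure:
  (no implication fires)
Final known: {A}
New propositions: {(none)}
Count = 0

0


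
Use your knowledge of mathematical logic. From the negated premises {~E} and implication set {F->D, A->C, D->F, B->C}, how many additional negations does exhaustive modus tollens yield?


Initial negated facts: {~E}
Apply modus tollens to closure:
  (no implication fires)
Final negated: {~E}
New negations: {(none)}
Count = 0

0


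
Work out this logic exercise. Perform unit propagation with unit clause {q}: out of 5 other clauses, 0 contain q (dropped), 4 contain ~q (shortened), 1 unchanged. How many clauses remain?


Satisfied (removed): 0
Shortened (remain): 4
Unchanged (remain): 1
Remaining = 4 + 1 = 5

5


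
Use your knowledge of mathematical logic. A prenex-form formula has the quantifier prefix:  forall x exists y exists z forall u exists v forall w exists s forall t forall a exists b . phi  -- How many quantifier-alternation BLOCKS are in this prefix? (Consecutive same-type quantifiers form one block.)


Quantifier-type sequence: A E E A E A E A A E  (A=forall, E=exists)
Group into maximal same-type runs:
  Ax1 | Ex2 | Ax1 | Ex1 | Ax1 | Ex1 | Ax2 | Ex1
Number of blocks = 8

8


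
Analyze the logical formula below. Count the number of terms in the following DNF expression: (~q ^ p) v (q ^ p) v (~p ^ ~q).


A DNF formula is a disjunction of terms (conjunctions).
Terms are separated by v.
Counting the disjuncts: 3 terms.

3


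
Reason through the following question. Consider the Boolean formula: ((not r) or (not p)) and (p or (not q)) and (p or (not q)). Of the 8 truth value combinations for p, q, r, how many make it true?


Evaluate all 8 assignments for p, q, r:
p=0, q=0, r=0: 1
p=0, q=0, r=1: 1
p=0, q=1, r=0: 0
p=0, q=1, r=1: 0
p=1, q=0, r=0: 1
p=1, q=0, r=1: 0
p=1, q=1, r=0: 1
p=1, q=1, r=1: 0
Satisfying count = 4

4


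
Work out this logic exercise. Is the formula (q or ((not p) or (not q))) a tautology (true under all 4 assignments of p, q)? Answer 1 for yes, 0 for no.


Check all 4 assignments:
p=0, q=0: 1
p=0, q=1: 1
p=1, q=0: 1
p=1, q=1: 1
Satisfying count = 4/4.
Tautology iff count = 4: yes.

1


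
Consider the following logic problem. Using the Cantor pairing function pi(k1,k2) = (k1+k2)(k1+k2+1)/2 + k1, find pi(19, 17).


k1 + k2 = 36
(k1+k2)(k1+k2+1)/2 = 36 * 37 / 2 = 666
pi = 666 + 19 = 685

685


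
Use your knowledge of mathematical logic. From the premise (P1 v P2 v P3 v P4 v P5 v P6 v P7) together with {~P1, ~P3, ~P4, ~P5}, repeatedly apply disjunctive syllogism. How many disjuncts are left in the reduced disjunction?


Original disjuncts (7): P1, P2, P3, P4, P5, P6, P7
Negated (eliminate): ~P1, ~P3, ~P4, ~P5
Remaining disjuncts: P2, P6, P7
Count = 7 - 4 = 3

3


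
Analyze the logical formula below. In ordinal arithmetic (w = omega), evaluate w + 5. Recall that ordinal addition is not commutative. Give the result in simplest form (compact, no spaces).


Compute w + 5.
Ordinal + is associative but NOT commutative; for finite n>0, n + w = w but w + n stays w+n.
w + 5 is already in normal form (a successor ordinal beyond w).
Result = w+5

w+5


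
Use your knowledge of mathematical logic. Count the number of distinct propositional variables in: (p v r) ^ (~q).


Identify each variable that appears in the formula.
Variables found: p, q, r
Count = 3

3


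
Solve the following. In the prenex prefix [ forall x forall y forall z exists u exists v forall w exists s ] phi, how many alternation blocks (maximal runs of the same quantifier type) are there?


Quantifier-type sequence: A A A E E A E  (A=forall, E=exists)
Group into maximal same-type runs:
  Ax3 | Ex2 | Ax1 | Ex1
Number of blocks = 4

4


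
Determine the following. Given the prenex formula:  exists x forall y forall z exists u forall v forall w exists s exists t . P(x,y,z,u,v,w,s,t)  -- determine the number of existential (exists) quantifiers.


Quantifier prefix: exists x forall y forall z exists u forall v forall w exists s exists t
Mark each quantifier type:
  E U U E U U E E
Universal count = 4, Existential count = 4
Asked for existential (exists) quantifiers: 4

4


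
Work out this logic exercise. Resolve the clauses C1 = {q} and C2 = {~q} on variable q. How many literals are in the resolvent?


Remove q from C1 and ~q from C2.
C1 remainder: {}
C2 remainder: {}
Union (resolvent): {} (empty clause)
Resolvent has 0 literal(s).

0


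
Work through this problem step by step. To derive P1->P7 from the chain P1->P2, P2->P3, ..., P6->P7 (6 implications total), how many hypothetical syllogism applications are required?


With 6 implications in a chain connecting 7 propositions:
P1->P2, P2->P3, ..., P6->P7
Steps needed = (number of implications) - 1 = 6 - 1 = 5

5


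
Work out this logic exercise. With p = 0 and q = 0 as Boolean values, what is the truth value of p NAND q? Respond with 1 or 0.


p = 0, q = 0
Operation: p NAND q
Evaluate: 0 NAND 0 = 1

1


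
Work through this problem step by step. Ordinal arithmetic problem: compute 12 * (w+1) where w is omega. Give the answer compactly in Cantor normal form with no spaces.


Compute 12 * (w+1).
Ordinal * is associative and left-distributive over +, but NOT commutative; for finite n>1, n*w = w but w*n stays w*n.
By left-distributivity: 12 * (w+1) = 12*w + 12*1 = w + 12 = w+12.
Result = w+12

w+12


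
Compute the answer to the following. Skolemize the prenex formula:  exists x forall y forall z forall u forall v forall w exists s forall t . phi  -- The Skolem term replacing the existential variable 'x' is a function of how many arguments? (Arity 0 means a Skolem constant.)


Quantifier prefix: exists x forall y forall z forall u forall v forall w exists s forall t
'x' is existentially quantified at position 1.
No universal quantifiers precede it.
Skolem function arity = 0 (a Skolem constant)

0


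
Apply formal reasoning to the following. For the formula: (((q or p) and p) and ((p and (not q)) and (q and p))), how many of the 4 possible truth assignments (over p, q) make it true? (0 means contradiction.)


Check all 4 assignments:
p=0, q=0: 0
p=0, q=1: 0
p=1, q=0: 0
p=1, q=1: 0
Count of True = 0

0


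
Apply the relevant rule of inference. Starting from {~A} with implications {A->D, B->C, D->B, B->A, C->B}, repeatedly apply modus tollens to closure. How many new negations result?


Initial negated facts: {~A}
Apply modus tollens to closure:
  ~A and B->A  =>  ~B
  ~B and C->B  =>  ~C
  ~B and D->B  =>  ~D
Final negated: {~A, ~B, ~C, ~D}
New negations: {~B, ~C, ~D}
Count = 3

3


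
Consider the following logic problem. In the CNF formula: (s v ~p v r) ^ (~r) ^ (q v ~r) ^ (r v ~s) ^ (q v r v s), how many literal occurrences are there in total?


Counting literals in each clause:
Clause 1: 3 literal(s)
Clause 2: 1 literal(s)
Clause 3: 2 literal(s)
Clause 4: 2 literal(s)
Clause 5: 3 literal(s)
Total = 11

11


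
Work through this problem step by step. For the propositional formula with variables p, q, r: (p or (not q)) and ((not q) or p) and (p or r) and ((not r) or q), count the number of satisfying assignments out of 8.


Evaluate all 8 assignments for p, q, r:
p=0, q=0, r=0: 0
p=0, q=0, r=1: 0
p=0, q=1, r=0: 0
p=0, q=1, r=1: 0
p=1, q=0, r=0: 1
p=1, q=0, r=1: 0
p=1, q=1, r=0: 1
p=1, q=1, r=1: 1
Satisfying count = 3

3


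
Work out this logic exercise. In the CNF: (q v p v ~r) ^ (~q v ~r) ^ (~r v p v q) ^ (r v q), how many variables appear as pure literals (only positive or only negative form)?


Check each variable for pure literal status:
p: pure positive
q: mixed (not pure)
r: mixed (not pure)
Pure literal count = 1

1


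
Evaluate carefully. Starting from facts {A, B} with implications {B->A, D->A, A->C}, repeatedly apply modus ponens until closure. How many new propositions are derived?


Initial facts: {A, B}
Apply modus ponens to closure:
  A and A->C  =>  C
Final known: {A, B, C}
New propositions: {C}
Count = 1

1


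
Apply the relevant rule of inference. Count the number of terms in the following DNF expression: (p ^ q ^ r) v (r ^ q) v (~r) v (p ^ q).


A DNF formula is a disjunction of terms (conjunctions).
Terms are separated by v.
Counting the disjuncts: 4 terms.

4


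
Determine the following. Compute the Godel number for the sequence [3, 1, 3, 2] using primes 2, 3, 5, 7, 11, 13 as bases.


Encode each element as an exponent of the corresponding prime:
  2^3 = 8
  3^1 = 3
  5^3 = 125
  7^2 = 49
Product = 8 * 3 * 125 * 49 = 147000

147000


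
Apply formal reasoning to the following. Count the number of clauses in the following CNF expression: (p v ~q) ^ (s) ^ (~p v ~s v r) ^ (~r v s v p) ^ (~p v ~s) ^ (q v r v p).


A CNF formula is a conjunction of clauses.
Clauses are separated by ^.
Counting the conjuncts: 6 clauses.

6


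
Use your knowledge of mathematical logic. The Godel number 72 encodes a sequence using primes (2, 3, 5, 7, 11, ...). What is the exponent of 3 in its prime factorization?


Factorize 72 by dividing by 3 repeatedly.
Division steps: 3 divides 72 exactly 2 time(s).
Exponent of 3 = 2

2


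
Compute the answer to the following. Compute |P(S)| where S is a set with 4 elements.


The power set of a set with n elements has 2^n elements.
|P(S)| = 2^4 = 16

16


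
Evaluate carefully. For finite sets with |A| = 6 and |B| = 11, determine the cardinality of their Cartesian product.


The Cartesian product A x B contains all ordered pairs (a, b).
|A x B| = |A| * |B| = 6 * 11 = 66

66


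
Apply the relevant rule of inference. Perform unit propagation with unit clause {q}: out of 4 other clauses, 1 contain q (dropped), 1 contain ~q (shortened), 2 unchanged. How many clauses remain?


Satisfied (removed): 1
Shortened (remain): 1
Unchanged (remain): 2
Remaining = 1 + 2 = 3

3


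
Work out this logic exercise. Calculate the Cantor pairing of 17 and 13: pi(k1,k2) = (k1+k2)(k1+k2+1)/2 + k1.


k1 + k2 = 30
(k1+k2)(k1+k2+1)/2 = 30 * 31 / 2 = 465
pi = 465 + 17 = 482

482


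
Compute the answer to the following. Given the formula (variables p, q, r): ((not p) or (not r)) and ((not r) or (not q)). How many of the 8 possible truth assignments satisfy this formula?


Evaluate all 8 assignments for p, q, r:
p=0, q=0, r=0: 1
p=0, q=0, r=1: 1
p=0, q=1, r=0: 1
p=0, q=1, r=1: 0
p=1, q=0, r=0: 1
p=1, q=0, r=1: 0
p=1, q=1, r=0: 1
p=1, q=1, r=1: 0
Satisfying count = 5

5


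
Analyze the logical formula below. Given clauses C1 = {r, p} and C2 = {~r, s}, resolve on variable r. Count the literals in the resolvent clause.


Remove r from C1 and ~r from C2.
C1 remainder: {p}
C2 remainder: {s}
Union (resolvent): {p, s}
Resolvent has 2 literal(s).

2


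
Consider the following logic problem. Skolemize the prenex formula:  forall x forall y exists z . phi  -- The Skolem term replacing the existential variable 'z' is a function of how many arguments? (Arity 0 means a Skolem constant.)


Quantifier prefix: forall x forall y exists z
'z' is existentially quantified at position 3.
Universal variables preceding it: x, y
Skolem function arity = 2

2


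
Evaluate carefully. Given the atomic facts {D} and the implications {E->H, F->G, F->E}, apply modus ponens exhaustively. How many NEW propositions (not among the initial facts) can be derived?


Initial facts: {D}
Apply modus ponens to closure:
  (no implication fires)
Final known: {D}
New propositions: {(none)}
Count = 0

0


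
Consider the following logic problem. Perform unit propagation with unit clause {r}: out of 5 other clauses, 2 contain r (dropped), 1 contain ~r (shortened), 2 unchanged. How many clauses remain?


Satisfied (removed): 2
Shortened (remain): 1
Unchanged (remain): 2
Remaining = 1 + 2 = 3

3


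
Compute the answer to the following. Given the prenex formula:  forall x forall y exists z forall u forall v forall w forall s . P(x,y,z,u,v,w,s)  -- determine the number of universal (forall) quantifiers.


Quantifier prefix: forall x forall y exists z forall u forall v forall w forall s
Mark each quantifier type:
  U U E U U U U
Universal count = 6, Existential count = 1
Asked for universal (forall) quantifiers: 6

6


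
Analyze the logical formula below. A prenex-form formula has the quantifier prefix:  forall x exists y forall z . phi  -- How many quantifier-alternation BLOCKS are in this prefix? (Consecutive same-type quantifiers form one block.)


Quantifier-type sequence: A E A  (A=forall, E=exists)
Group into maximal same-type runs:
  Ax1 | Ex1 | Ax1
Number of blocks = 3

3


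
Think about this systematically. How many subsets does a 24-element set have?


The power set of a set with n elements has 2^n elements.
|P(S)| = 2^24 = 16777216

16777216


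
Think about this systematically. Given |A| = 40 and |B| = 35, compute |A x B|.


The Cartesian product A x B contains all ordered pairs (a, b).
|A x B| = |A| * |B| = 40 * 35 = 1400

1400


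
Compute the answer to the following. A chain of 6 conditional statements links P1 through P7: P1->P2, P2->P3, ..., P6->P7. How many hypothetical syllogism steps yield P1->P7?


With 6 implications in a chain connecting 7 propositions:
P1->P2, P2->P3, ..., P6->P7
Steps needed = (number of implications) - 1 = 6 - 1 = 5

5


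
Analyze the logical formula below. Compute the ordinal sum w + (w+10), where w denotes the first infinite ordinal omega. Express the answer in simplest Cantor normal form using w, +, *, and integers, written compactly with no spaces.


Compute w + (w+10).
Ordinal + is associative but NOT commutative; for finite n>0, n + w = w but w + n stays w+n.
w + (w+10) = (w+w) + 10 = w*2+10.
Result = w*2+10

w*2+10


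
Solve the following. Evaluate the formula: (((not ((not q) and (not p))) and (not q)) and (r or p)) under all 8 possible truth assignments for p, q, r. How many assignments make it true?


Check all 8 assignments:
p=0, q=0, r=0: 0
p=0, q=0, r=1: 0
p=0, q=1, r=0: 0
p=0, q=1, r=1: 0
p=1, q=0, r=0: 1
p=1, q=0, r=1: 1
p=1, q=1, r=0: 0
p=1, q=1, r=1: 0
Count of True = 2

2


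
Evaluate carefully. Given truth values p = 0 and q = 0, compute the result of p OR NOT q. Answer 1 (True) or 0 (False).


p = 0, q = 0
Operation: p OR NOT q
Evaluate: 0 OR NOT 0 = 1

1


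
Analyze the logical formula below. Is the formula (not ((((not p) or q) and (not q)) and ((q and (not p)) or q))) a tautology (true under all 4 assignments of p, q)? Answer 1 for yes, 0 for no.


Check all 4 assignments:
p=0, q=0: 1
p=0, q=1: 1
p=1, q=0: 1
p=1, q=1: 1
Satisfying count = 4/4.
Tautology iff count = 4: yes.

1


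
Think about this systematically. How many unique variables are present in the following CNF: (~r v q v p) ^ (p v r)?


Identify each variable that appears in the formula.
Variables found: p, q, r
Count = 3

3


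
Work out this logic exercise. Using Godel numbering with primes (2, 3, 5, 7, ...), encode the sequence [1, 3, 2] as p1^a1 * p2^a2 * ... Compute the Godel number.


Encode each element as an exponent of the corresponding prime:
  2^1 = 2
  3^3 = 27
  5^2 = 25
Product = 2 * 27 * 25 = 1350

1350


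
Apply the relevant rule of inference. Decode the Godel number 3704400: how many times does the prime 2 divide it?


Factorize 3704400 by dividing by 2 repeatedly.
Division steps: 2 divides 3704400 exactly 4 time(s).
Exponent of 2 = 4

4


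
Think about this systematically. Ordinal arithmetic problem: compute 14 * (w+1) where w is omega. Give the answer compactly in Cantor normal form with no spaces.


Compute 14 * (w+1).
Ordinal * is associative and left-distributive over +, but NOT commutative; for finite n>1, n*w = w but w*n stays w*n.
By left-distributivity: 14 * (w+1) = 14*w + 14*1 = w + 14 = w+14.
Result = w+14

w+14


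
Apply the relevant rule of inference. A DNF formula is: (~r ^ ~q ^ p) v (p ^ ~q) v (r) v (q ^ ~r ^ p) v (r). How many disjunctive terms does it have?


A DNF formula is a disjunction of terms (conjunctions).
Terms are separated by v.
Counting the disjuncts: 5 terms.

5


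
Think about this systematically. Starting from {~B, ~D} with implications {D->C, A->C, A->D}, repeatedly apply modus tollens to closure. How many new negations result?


Initial negated facts: {~B, ~D}
Apply modus tollens to closure:
  ~D and A->D  =>  ~A
Final negated: {~A, ~B, ~D}
New negations: {~A}
Count = 1

1


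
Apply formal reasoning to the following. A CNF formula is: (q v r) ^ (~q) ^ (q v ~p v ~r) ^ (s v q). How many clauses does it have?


A CNF formula is a conjunction of clauses.
Clauses are separated by ^.
Counting the conjuncts: 4 clauses.

4


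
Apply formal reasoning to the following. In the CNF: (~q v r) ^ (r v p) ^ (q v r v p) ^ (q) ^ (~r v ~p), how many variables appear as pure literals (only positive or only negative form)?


Check each variable for pure literal status:
p: mixed (not pure)
q: mixed (not pure)
r: mixed (not pure)
Pure literal count = 0

0


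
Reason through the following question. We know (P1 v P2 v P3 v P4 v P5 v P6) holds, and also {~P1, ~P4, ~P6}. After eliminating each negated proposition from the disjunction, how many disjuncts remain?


Original disjuncts (6): P1, P2, P3, P4, P5, P6
Negated (eliminate): ~P1, ~P4, ~P6
Remaining disjuncts: P2, P3, P5
Count = 6 - 3 = 3

3


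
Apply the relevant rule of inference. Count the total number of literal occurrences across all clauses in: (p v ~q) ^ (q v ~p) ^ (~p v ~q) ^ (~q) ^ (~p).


Counting literals in each clause:
Clause 1: 2 literal(s)
Clause 2: 2 literal(s)
Clause 3: 2 literal(s)
Clause 4: 1 literal(s)
Clause 5: 1 literal(s)
Total = 8

8


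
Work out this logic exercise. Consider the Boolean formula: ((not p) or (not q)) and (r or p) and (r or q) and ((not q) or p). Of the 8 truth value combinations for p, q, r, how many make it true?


Evaluate all 8 assignments for p, q, r:
p=0, q=0, r=0: 0
p=0, q=0, r=1: 1
p=0, q=1, r=0: 0
p=0, q=1, r=1: 0
p=1, q=0, r=0: 0
p=1, q=0, r=1: 1
p=1, q=1, r=0: 0
p=1, q=1, r=1: 0
Satisfying count = 2

2


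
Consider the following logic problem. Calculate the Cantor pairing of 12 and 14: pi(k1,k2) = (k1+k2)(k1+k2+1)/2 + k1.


k1 + k2 = 26
(k1+k2)(k1+k2+1)/2 = 26 * 27 / 2 = 351
pi = 351 + 12 = 363

363


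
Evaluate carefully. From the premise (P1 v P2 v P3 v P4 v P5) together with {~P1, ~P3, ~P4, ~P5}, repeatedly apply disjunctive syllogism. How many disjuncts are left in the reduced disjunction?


Original disjuncts (5): P1, P2, P3, P4, P5
Negated (eliminate): ~P1, ~P3, ~P4, ~P5
Remaining disjuncts: P2
Count = 5 - 4 = 1

1


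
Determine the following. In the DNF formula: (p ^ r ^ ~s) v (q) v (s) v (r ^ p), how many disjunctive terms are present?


A DNF formula is a disjunction of terms (conjunctions).
Terms are separated by v.
Counting the disjuncts: 4 terms.

4


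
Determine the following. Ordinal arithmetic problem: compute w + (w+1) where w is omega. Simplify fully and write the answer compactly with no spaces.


Compute w + (w+1).
Ordinal + is associative but NOT commutative; for finite n>0, n + w = w but w + n stays w+n.
w + (w+1) = (w+w) + 1 = w*2+1.
Result = w*2+1

w*2+1


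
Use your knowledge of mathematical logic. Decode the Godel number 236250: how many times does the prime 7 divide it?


Factorize 236250 by dividing by 7 repeatedly.
Division steps: 7 divides 236250 exactly 1 time(s).
Exponent of 7 = 1

1
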